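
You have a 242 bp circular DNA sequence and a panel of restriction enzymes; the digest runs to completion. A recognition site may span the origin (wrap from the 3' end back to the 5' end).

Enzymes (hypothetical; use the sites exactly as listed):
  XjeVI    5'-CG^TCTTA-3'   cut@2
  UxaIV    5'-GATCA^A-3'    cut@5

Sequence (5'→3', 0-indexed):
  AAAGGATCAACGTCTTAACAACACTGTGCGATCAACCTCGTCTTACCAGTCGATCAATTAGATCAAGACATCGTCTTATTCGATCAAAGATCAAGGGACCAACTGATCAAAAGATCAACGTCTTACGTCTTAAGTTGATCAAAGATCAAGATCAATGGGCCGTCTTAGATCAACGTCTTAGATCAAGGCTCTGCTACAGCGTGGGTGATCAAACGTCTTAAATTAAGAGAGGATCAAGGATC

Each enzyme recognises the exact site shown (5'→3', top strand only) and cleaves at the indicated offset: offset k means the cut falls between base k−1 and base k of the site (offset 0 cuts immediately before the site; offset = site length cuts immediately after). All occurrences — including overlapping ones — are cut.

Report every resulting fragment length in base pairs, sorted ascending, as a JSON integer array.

Per-enzyme occurrences:
  XjeVI CGTCTTA/2: at [10, 38, 71, 118, 125, 160, 173, 213] ⇒ [12, 40, 73, 120, 127, 162, 175, 215]
  UxaIV GATCAA/5: at [4, 29, 51, 60, 81, 88, 104, 112, 136, 143, 149, 167, 180, 206, 231, 238] ⇒ [1, 9, 34, 56, 65, 86, 93, 109, 117, 141, 148, 154, 172, 185, 211, 236]

Pooled cuts: [1, 9, 12, 34, 40, 56, 65, 73, 86, 93, 109, 117, 120, 127, 141, 148, 154, 162, 172, 175, 185, 211, 215, 236]

Fragment lengths:
  1→9: 8 bp
  9→12: 3 bp
  12→34: 22 bp
  34→40: 6 bp
  40→56: 16 bp
  56→65: 9 bp
  65→73: 8 bp
  73→86: 13 bp
  86→93: 7 bp
  93→109: 16 bp
  109→117: 8 bp
  117→120: 3 bp
  120→127: 7 bp
  127→141: 14 bp
  141→148: 7 bp
  148→154: 6 bp
  154→162: 8 bp
  162→172: 10 bp
  172→175: 3 bp
  175→185: 10 bp
  185→211: 26 bp
  211→215: 4 bp
  215→236: 21 bp
  236→1 (wrap): 242-236+1 = 7 bp

[3,3,3,4,6,6,7,7,7,7,8,8,8,8,9,10,10,13,14,16,16,21,22,26]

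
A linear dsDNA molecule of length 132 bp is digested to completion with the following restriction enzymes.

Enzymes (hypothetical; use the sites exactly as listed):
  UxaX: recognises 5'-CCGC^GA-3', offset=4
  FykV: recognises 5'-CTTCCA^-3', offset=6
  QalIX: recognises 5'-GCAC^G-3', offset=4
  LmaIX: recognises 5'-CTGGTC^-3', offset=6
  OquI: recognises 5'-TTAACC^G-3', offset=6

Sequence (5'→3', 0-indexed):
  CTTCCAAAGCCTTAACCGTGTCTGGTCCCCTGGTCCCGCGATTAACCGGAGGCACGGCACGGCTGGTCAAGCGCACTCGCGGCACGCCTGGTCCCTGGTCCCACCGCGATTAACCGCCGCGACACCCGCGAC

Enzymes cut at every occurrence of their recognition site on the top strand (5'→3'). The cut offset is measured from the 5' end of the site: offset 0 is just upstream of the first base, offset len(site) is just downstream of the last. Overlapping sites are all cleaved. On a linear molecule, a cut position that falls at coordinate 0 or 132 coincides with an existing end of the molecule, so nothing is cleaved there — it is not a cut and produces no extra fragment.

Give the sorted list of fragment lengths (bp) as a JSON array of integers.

Scan for sites:
  UxaX CCGCGA/4: at [35, 103, 116, 125] ⇒ [39, 107, 120, 129]
  FykV CTTCCA/6: at [0] ⇒ [6]
  QalIX GCACG/4: at [51, 56, 81] ⇒ [55, 60, 85]
  LmaIX CTGGTC/6: at [21, 29, 62, 87, 94] ⇒ [27, 35, 68, 93, 100]
  OquI TTAACCG/6: at [11, 41, 109] ⇒ [17, 47, 115]

Pooled cuts: [6, 17, 27, 35, 39, 47, 55, 60, 68, 85, 93, 100, 107, 115, 120, 129]

Fragment lengths:
  [0,6): 6 bp
  [6,17): 11 bp
  [17,27): 10 bp
  [27,35): 8 bp
  [35,39): 4 bp
  [39,47): 8 bp
  [47,55): 8 bp
  [55,60): 5 bp
  [60,68): 8 bp
  [68,85): 17 bp
  [85,93): 8 bp
  [93,100): 7 bp
  [100,107): 7 bp
  [107,115): 8 bp
  [115,120): 5 bp
  [120,129): 9 bp
  [129,132): 3 bp

[3,4,5,5,6,7,7,8,8,8,8,8,8,9,10,11,17]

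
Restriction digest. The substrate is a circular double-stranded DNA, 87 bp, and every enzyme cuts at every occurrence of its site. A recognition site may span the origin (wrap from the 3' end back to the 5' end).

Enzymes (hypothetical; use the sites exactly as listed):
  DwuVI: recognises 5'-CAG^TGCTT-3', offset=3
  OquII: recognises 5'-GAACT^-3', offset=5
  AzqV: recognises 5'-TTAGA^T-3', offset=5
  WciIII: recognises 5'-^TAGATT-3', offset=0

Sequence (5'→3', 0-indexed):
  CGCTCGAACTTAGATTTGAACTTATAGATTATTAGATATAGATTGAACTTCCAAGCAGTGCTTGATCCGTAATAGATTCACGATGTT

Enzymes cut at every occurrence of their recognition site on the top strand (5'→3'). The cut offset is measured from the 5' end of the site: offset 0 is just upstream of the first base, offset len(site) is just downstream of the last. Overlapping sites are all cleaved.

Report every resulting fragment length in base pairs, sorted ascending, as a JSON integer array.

Site scan:
  DwuVI (CAGTGCTT, off=3): starts [55] → cuts [58]
  OquII (GAACT, off=5): starts [5, 17, 44] → cuts [10, 22, 49]
  AzqV (TTAGAT, off=5): starts [9, 31] → cuts [14, 36]
  WciIII (TAGATT, off=0): starts [10, 24, 38, 72] → cuts [10, 24, 38, 72]

Pooled cuts: [10, 14, 22, 24, 36, 38, 49, 58, 72]

Fragment lengths:
  10→14: 4 bp
  14→22: 8 bp
  22→24: 2 bp
  24→36: 12 bp
  36→38: 2 bp
  38→49: 11 bp
  49→58: 9 bp
  58→72: 14 bp
  72→10 (wrap): 87-72+10 = 25 bp

[2,2,4,8,9,11,12,14,25]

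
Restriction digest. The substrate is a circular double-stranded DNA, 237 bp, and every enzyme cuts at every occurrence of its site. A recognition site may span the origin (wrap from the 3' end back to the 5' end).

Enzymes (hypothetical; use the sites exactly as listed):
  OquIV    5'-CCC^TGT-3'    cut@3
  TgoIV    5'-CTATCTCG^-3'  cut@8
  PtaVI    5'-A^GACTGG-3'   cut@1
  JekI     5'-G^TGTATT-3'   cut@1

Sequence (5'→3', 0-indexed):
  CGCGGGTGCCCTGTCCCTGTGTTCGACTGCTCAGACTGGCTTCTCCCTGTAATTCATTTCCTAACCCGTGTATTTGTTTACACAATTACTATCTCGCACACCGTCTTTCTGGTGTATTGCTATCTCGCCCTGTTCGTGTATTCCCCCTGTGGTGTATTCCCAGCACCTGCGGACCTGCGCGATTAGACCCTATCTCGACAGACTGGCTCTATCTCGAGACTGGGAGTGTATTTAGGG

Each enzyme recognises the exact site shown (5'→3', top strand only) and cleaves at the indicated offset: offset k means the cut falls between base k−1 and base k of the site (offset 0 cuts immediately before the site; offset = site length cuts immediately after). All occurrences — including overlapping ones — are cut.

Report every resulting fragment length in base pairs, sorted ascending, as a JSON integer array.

[1,3,3,5,6,6,9,11,14,15,16,16,16,21,22,28,45]

Scan for sites:
  OquIV (CCCTGT, off=3): starts [8, 14, 44, 127, 144] → cuts [11, 17, 47, 130, 147]
  TgoIV (CTATCTCG, off=8): starts [88, 119, 189, 208] → cuts [96, 127, 197, 216]
  PtaVI (AGACTGG, off=1): starts [32, 199, 216] → cuts [33, 200, 217]
  JekI (GTGTATT, off=1): starts [67, 111, 135, 151, 225] → cuts [68, 112, 136, 152, 226]

All cut coordinates (distinct, sorted): [11, 17, 33, 47, 68, 96, 112, 127, 130, 136, 147, 152, 197, 200, 216, 217, 226]

Fragments:
  11→17: 6 bp
  17→33: 16 bp
  33→47: 14 bp
  47→68: 21 bp
  68→96: 28 bp
  96→112: 16 bp
  112→127: 15 bp
  127→130: 3 bp
  130→136: 6 bp
  136→147: 11 bp
  147→152: 5 bp
  152→197: 45 bp
  197→200: 3 bp
  200→216: 16 bp
  216→217: 1 bp
  217→226: 9 bp
  226→11 (wrap): 237-226+11 = 22 bp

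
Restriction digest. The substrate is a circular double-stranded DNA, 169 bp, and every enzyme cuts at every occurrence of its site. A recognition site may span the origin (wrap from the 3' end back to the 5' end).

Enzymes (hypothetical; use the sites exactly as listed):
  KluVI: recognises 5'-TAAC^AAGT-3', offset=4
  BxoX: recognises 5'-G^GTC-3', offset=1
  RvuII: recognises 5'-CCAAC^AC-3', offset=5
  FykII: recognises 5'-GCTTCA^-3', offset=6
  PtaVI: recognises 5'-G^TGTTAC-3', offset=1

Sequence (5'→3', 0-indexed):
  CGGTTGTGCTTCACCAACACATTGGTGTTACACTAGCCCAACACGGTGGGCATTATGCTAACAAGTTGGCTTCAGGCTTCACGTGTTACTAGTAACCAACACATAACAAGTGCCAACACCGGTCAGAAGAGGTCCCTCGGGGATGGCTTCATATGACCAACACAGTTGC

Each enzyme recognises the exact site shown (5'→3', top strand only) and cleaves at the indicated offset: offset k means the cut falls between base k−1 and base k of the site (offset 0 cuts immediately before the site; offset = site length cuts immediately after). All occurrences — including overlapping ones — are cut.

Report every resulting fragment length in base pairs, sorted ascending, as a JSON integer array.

[2,4,5,7,7,7,10,10,10,12,17,17,20,20,21]

Site scan:
  KluVI (TAACAAGT, off=4): starts [58, 103] → cuts [62, 107]
  BxoX (GGTC, off=1): starts [120, 130] → cuts [121, 131]
  RvuII (CCAACAC, off=5): starts [13, 37, 95, 112, 156] → cuts [18, 42, 100, 117, 161]
  FykII (GCTTCA, off=6): starts [7, 68, 75, 145] → cuts [13, 74, 81, 151]
  PtaVI (GTGTTAC, off=1): starts [24, 82] → cuts [25, 83]

All cut coordinates (distinct, sorted): [13, 18, 25, 42, 62, 74, 81, 83, 100, 107, 117, 121, 131, 151, 161]

Fragment lengths:
  13→18: 5 bp
  18→25: 7 bp
  25→42: 17 bp
  42→62: 20 bp
  62→74: 12 bp
  74→81: 7 bp
  81→83: 2 bp
  83→100: 17 bp
  100→107: 7 bp
  107→117: 10 bp
  117→121: 4 bp
  121→131: 10 bp
  131→151: 20 bp
  151→161: 10 bp
  161→13 (wrap): 169-161+13 = 21 bp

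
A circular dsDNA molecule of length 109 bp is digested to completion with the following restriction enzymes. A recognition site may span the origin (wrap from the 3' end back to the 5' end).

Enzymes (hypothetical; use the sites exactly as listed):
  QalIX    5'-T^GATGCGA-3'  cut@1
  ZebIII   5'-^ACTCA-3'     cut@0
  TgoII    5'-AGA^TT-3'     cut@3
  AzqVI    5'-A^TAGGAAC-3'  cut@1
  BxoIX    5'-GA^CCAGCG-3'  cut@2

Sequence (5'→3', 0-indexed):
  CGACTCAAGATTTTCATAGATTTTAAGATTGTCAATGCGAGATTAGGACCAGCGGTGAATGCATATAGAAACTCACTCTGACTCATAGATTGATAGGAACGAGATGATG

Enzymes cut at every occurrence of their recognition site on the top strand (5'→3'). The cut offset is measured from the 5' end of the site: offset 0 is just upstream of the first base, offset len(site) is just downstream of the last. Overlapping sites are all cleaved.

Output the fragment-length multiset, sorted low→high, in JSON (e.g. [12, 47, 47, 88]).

Scan for sites:
  QalIX (TGATGCGA, off=1): starts [104] → cuts [105]
  ZebIII (ACTCA, off=0): starts [2, 70, 80] → cuts [2, 70, 80]
  TgoII (AGATT, off=3): starts [7, 17, 25, 39, 86] → cuts [10, 20, 28, 42, 89]
  AzqVI (ATAGGAAC, off=1): starts [92] → cuts [93]
  BxoIX (GACCAGCG, off=2): starts [46] → cuts [48]

Pooled cuts: [2, 10, 20, 28, 42, 48, 70, 80, 89, 93, 105]

Fragments:
  2→10: 8 bp
  10→20: 10 bp
  20→28: 8 bp
  28→42: 14 bp
  42→48: 6 bp
  48→70: 22 bp
  70→80: 10 bp
  80→89: 9 bp
  89→93: 4 bp
  93→105: 12 bp
  105→2 (wrap): 109-105+2 = 6 bp

[4,6,6,8,8,9,10,10,12,14,22]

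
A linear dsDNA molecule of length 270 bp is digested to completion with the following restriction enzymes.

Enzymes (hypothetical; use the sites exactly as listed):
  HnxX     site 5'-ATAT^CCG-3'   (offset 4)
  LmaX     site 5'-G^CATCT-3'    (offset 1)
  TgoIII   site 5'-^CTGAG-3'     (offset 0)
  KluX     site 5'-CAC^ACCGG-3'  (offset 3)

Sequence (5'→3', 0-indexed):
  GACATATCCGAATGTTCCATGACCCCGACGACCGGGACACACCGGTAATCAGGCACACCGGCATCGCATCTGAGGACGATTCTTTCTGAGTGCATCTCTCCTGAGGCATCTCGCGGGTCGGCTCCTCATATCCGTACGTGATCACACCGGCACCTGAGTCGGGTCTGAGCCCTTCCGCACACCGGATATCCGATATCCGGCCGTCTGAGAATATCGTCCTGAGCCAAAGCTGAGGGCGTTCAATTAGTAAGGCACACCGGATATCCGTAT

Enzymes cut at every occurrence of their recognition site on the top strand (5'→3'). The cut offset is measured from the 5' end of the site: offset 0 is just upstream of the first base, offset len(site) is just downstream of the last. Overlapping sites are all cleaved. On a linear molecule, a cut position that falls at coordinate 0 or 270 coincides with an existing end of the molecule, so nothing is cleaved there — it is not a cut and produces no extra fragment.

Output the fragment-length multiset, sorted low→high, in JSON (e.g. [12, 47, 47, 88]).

Scan for sites:
  HnxX (ATATCCG, off=4): starts [3, 127, 185, 192, 260] → cuts [7, 131, 189, 196, 264]
  LmaX (GCATCT, off=1): starts [65, 91, 105] → cuts [66, 92, 106]
  TgoIII (CTGAG, off=0): starts [69, 85, 100, 153, 164, 204, 218, 229] → cuts [69, 85, 100, 153, 164, 204, 218, 229]
  KluX (CACACCGG, off=3): starts [37, 53, 142, 177, 252] → cuts [40, 56, 145, 180, 255]

Pooled cuts: [7, 40, 56, 66, 69, 85, 92, 100, 106, 131, 145, 153, 164, 180, 189, 196, 204, 218, 229, 255, 264]

Fragments:
  [0,7): 7 bp
  [7,40): 33 bp
  [40,56): 16 bp
  [56,66): 10 bp
  [66,69): 3 bp
  [69,85): 16 bp
  [85,92): 7 bp
  [92,100): 8 bp
  [100,106): 6 bp
  [106,131): 25 bp
  [131,145): 14 bp
  [145,153): 8 bp
  [153,164): 11 bp
  [164,180): 16 bp
  [180,189): 9 bp
  [189,196): 7 bp
  [196,204): 8 bp
  [204,218): 14 bp
  [218,229): 11 bp
  [229,255): 26 bp
  [255,264): 9 bp
  [264,270): 6 bp

[3,6,6,7,7,7,8,8,8,9,9,10,11,11,14,14,16,16,16,25,26,33]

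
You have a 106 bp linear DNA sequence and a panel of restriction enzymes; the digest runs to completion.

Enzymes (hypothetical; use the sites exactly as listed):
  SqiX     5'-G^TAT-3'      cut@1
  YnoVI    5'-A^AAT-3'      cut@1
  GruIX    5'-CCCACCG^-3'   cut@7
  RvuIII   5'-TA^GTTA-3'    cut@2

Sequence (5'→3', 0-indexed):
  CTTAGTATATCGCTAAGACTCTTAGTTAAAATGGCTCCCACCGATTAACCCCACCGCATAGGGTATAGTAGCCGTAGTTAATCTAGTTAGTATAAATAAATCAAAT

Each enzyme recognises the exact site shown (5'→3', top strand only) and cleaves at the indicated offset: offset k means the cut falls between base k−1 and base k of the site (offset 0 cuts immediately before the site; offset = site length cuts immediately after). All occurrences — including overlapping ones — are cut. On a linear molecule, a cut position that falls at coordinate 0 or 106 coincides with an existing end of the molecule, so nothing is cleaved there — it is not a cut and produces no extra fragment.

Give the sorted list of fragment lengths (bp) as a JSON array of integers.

[3,4,4,5,5,5,5,7,9,13,13,14,19]

Per-enzyme occurrences:
  SqiX GTAT/1: at [4, 62, 89] ⇒ [5, 63, 90]
  YnoVI AAAT/1: at [28, 93, 97, 102] ⇒ [29, 94, 98, 103]
  GruIX CCCACCG/7: at [36, 49] ⇒ [43, 56]
  RvuIII TAGTTA/2: at [22, 74, 83] ⇒ [24, 76, 85]

All cut coordinates (distinct, sorted): [5, 24, 29, 43, 56, 63, 76, 85, 90, 94, 98, 103]

Fragment lengths:
  [0,5): 5 bp
  [5,24): 19 bp
  [24,29): 5 bp
  [29,43): 14 bp
  [43,56): 13 bp
  [56,63): 7 bp
  [63,76): 13 bp
  [76,85): 9 bp
  [85,90): 5 bp
  [90,94): 4 bp
  [94,98): 4 bp
  [98,103): 5 bp
  [103,106): 3 bp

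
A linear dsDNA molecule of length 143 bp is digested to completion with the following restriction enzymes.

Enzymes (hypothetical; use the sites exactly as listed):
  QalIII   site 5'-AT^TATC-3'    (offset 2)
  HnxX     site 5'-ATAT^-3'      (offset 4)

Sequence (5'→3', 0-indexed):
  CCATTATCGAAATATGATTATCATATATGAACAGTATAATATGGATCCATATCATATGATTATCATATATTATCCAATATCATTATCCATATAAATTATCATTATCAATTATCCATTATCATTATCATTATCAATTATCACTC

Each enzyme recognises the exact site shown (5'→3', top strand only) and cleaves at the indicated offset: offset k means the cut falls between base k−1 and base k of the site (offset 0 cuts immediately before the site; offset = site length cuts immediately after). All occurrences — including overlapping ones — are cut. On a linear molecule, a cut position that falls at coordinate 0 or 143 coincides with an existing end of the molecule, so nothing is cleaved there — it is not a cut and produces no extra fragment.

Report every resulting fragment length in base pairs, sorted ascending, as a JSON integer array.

Scan for sites:
  QalIII ATTATC/2: at [2, 16, 58, 68, 81, 94, 100, 107, 114, 120, 126, 133] ⇒ [4, 18, 60, 70, 83, 96, 102, 109, 116, 122, 128, 135]
  HnxX ATAT/4: at [11, 22, 24, 38, 48, 53, 64, 66, 76, 88] ⇒ [15, 26, 28, 42, 52, 57, 68, 70, 80, 92]

All cut coordinates (distinct, sorted): [4, 15, 18, 26, 28, 42, 52, 57, 60, 68, 70, 80, 83, 92, 96, 102, 109, 116, 122, 128, 135]

Fragments:
  [0,4): 4 bp
  [4,15): 11 bp
  [15,18): 3 bp
  [18,26): 8 bp
  [26,28): 2 bp
  [28,42): 14 bp
  [42,52): 10 bp
  [52,57): 5 bp
  [57,60): 3 bp
  [60,68): 8 bp
  [68,70): 2 bp
  [70,80): 10 bp
  [80,83): 3 bp
  [83,92): 9 bp
  [92,96): 4 bp
  [96,102): 6 bp
  [102,109): 7 bp
  [109,116): 7 bp
  [116,122): 6 bp
  [122,128): 6 bp
  [128,135): 7 bp
  [135,143): 8 bp

[2,2,3,3,3,4,4,5,6,6,6,7,7,7,8,8,8,9,10,10,11,14]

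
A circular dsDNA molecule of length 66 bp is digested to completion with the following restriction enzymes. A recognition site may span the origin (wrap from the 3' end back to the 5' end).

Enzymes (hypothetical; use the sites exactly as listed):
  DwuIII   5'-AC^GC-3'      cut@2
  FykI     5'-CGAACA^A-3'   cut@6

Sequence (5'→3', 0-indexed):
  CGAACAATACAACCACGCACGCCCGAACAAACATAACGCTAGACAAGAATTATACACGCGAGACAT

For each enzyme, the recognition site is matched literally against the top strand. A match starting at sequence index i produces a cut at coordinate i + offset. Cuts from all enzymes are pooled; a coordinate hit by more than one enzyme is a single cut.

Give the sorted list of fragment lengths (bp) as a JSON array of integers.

Scan for sites:
  DwuIII ACGC/2: at [14, 18, 35, 55] ⇒ [16, 20, 37, 57]
  FykI CGAACAA/6: at [0, 23] ⇒ [6, 29]

Pooled cuts: [6, 16, 20, 29, 37, 57]

Fragment lengths:
  6→16: 10 bp
  16→20: 4 bp
  20→29: 9 bp
  29→37: 8 bp
  37→57: 20 bp
  57→6 (wrap): 66-57+6 = 15 bp

[4,8,9,10,15,20]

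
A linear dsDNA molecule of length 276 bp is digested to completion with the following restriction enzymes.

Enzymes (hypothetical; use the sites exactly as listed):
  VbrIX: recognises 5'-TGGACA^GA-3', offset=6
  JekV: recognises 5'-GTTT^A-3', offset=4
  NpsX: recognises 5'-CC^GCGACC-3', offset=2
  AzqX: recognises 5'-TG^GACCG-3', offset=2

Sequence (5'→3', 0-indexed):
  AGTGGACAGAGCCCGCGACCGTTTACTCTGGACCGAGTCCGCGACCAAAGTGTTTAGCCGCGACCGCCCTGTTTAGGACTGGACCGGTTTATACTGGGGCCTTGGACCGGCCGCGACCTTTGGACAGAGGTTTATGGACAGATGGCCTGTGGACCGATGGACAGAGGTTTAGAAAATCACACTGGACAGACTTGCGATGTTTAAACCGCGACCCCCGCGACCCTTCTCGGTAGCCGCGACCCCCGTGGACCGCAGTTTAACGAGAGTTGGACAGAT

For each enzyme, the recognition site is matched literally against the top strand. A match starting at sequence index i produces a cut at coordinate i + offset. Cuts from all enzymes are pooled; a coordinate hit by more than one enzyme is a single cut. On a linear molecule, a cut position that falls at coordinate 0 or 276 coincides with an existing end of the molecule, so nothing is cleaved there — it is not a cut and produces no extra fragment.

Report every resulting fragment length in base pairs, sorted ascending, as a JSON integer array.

Scan for sites:
  VbrIX (TGGACAGA, off=6): starts [2, 120, 134, 157, 182, 267] → cuts [8, 126, 140, 163, 188, 273]
  JekV (GTTTA, off=4): starts [20, 51, 70, 86, 129, 166, 198, 254] → cuts [24, 55, 74, 90, 133, 170, 202, 258]
  NpsX (CCGCGACC, off=2): starts [12, 38, 57, 110, 205, 214, 233] → cuts [14, 40, 59, 112, 207, 216, 235]
  AzqX (TGGACCG, off=2): starts [28, 79, 102, 149, 245] → cuts [30, 81, 104, 151, 247]

All cut coordinates (distinct, sorted): [8, 14, 24, 30, 40, 55, 59, 74, 81, 90, 104, 112, 126, 133, 140, 151, 163, 170, 188, 202, 207, 216, 235, 247, 258, 273]

Fragment lengths:
  [0,8): 8 bp
  [8,14): 6 bp
  [14,24): 10 bp
  [24,30): 6 bp
  [30,40): 10 bp
  [40,55): 15 bp
  [55,59): 4 bp
  [59,74): 15 bp
  [74,81): 7 bp
  [81,90): 9 bp
  [90,104): 14 bp
  [104,112): 8 bp
  [112,126): 14 bp
  [126,133): 7 bp
  [133,140): 7 bp
  [140,151): 11 bp
  [151,163): 12 bp
  [163,170): 7 bp
  [170,188): 18 bp
  [188,202): 14 bp
  [202,207): 5 bp
  [207,216): 9 bp
  [216,235): 19 bp
  [235,247): 12 bp
  [247,258): 11 bp
  [258,273): 15 bp
  [273,276): 3 bp

[3,4,5,6,6,7,7,7,7,8,8,9,9,10,10,11,11,12,12,14,14,14,15,15,15,18,19]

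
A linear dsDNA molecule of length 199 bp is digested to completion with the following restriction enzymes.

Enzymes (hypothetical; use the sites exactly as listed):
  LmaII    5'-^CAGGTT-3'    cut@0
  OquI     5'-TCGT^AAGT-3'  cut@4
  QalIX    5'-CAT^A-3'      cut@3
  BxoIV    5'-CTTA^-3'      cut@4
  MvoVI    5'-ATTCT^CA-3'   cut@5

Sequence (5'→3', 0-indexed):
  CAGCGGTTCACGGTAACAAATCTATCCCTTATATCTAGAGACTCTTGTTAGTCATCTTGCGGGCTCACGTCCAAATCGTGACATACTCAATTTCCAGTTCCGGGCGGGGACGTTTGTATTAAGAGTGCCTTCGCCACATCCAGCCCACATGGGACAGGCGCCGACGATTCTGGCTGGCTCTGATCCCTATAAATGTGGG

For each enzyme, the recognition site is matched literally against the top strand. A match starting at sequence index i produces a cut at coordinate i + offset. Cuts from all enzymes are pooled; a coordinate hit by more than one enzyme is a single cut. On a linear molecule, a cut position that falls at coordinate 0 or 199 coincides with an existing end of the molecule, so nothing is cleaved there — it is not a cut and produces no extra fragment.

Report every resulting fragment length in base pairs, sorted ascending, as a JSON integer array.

Per-enzyme occurrences:
  LmaII (CAGGTT, off=0): no sites
  OquI (TCGTAAGT, off=4): no sites
  QalIX (CATA, off=3): starts [81] → cuts [84]
  BxoIV (CTTA, off=4): starts [27] → cuts [31]
  MvoVI (ATTCTCA, off=5): no sites

Pooled cuts: [31, 84]

Fragments:
  [0,31): 31 bp
  [31,84): 53 bp
  [84,199): 115 bp

[31,53,115]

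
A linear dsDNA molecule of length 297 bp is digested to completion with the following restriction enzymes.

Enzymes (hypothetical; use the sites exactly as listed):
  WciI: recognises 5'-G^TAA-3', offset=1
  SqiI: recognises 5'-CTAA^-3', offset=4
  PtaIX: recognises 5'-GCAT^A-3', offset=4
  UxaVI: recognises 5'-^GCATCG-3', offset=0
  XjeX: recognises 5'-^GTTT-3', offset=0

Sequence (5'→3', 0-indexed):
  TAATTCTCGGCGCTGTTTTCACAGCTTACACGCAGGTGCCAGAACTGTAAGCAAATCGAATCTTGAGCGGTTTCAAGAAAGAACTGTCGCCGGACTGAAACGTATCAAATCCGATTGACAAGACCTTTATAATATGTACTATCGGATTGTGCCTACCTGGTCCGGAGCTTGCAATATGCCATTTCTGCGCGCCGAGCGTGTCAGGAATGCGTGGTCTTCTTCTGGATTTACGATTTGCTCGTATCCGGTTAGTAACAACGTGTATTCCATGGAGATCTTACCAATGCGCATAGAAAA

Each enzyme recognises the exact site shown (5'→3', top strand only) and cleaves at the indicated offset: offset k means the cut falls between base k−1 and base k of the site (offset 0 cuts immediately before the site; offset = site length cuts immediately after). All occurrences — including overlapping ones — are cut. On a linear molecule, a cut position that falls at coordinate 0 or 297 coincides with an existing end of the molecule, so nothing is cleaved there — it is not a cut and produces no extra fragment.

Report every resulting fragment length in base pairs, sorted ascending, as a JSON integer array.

[6,14,22,33,39,183]

Scan for sites:
  WciI GTAA/1: at [46, 251] ⇒ [47, 252]
  SqiI (CTAA, off=4): no sites
  PtaIX GCATA/4: at [287] ⇒ [291]
  UxaVI (GCATCG, off=0): no sites
  XjeX GTTT/0: at [14, 69] ⇒ [14, 69]

Pooled cuts: [14, 47, 69, 252, 291]

Fragment lengths:
  [0,14): 14 bp
  [14,47): 33 bp
  [47,69): 22 bp
  [69,252): 183 bp
  [252,291): 39 bp
  [291,297): 6 bp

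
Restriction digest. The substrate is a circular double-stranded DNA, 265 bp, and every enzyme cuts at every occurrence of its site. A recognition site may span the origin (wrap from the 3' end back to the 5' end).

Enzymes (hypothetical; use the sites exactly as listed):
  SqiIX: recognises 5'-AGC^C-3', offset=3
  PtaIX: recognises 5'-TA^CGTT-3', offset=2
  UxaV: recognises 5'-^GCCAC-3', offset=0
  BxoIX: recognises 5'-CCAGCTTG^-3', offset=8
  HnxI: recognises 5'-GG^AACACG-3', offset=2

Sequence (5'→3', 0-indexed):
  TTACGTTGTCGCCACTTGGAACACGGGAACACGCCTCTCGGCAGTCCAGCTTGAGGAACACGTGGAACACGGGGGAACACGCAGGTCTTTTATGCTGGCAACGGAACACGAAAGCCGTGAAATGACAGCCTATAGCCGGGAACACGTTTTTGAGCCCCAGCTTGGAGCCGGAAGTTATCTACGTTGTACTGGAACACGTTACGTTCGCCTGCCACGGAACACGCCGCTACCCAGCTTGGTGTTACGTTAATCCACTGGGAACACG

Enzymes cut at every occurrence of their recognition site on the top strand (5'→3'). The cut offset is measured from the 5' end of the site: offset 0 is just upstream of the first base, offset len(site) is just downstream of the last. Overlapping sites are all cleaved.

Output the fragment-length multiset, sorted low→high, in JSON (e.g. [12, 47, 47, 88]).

Site scan:
  SqiIX AGCC/3: at [112, 126, 133, 152, 165] ⇒ [115, 129, 136, 155, 168]
  PtaIX TACGTT/2: at [1, 179, 199, 242] ⇒ [3, 181, 201, 244]
  UxaV GCCAC/0: at [10, 210] ⇒ [10, 210]
  BxoIX CCAGCTTG/8: at [45, 156, 230] ⇒ [53, 164, 238]
  HnxI GGAACACG/2: at [17, 25, 54, 63, 73, 102, 138, 190, 215, 257] ⇒ [19, 27, 56, 65, 75, 104, 140, 192, 217, 259]

All cut coordinates (distinct, sorted): [3, 10, 19, 27, 53, 56, 65, 75, 104, 115, 129, 136, 140, 155, 164, 168, 181, 192, 201, 210, 217, 238, 244, 259]

Fragment lengths:
  3→10: 7 bp
  10→19: 9 bp
  19→27: 8 bp
  27→53: 26 bp
  53→56: 3 bp
  56→65: 9 bp
  65→75: 10 bp
  75→104: 29 bp
  104→115: 11 bp
  115→129: 14 bp
  129→136: 7 bp
  136→140: 4 bp
  140→155: 15 bp
  155→164: 9 bp
  164→168: 4 bp
  168→181: 13 bp
  181→192: 11 bp
  192→201: 9 bp
  201→210: 9 bp
  210→217: 7 bp
  217→238: 21 bp
  238→244: 6 bp
  244→259: 15 bp
  259→3 (wrap): 265-259+3 = 9 bp

[3,4,4,6,7,7,7,8,9,9,9,9,9,9,10,11,11,13,14,15,15,21,26,29]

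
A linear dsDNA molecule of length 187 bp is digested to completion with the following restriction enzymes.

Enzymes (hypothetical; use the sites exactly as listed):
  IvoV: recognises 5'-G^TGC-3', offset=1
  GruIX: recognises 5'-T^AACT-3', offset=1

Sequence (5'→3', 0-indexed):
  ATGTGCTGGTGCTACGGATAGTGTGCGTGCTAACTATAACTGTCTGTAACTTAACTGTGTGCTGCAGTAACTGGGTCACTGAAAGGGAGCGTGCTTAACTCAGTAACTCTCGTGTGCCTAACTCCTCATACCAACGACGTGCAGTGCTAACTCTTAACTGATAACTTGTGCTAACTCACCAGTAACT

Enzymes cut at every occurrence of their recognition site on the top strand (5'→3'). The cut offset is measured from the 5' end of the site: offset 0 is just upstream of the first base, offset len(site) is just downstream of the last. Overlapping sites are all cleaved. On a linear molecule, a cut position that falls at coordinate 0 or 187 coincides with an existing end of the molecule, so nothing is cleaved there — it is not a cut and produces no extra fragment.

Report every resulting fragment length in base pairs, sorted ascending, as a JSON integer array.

Per-enzyme occurrences:
  IvoV (GTGC, off=1): starts [2, 8, 22, 26, 58, 90, 113, 138, 143, 167] → cuts [3, 9, 23, 27, 59, 91, 114, 139, 144, 168]
  GruIX (TAACT, off=1): starts [30, 36, 46, 51, 67, 95, 103, 118, 147, 154, 161, 171, 182] → cuts [31, 37, 47, 52, 68, 96, 104, 119, 148, 155, 162, 172, 183]

Pooled cuts: [3, 9, 23, 27, 31, 37, 47, 52, 59, 68, 91, 96, 104, 114, 119, 139, 144, 148, 155, 162, 168, 172, 183]

Fragment lengths:
  [0,3): 3 bp
  [3,9): 6 bp
  [9,23): 14 bp
  [23,27): 4 bp
  [27,31): 4 bp
  [31,37): 6 bp
  [37,47): 10 bp
  [47,52): 5 bp
  [52,59): 7 bp
  [59,68): 9 bp
  [68,91): 23 bp
  [91,96): 5 bp
  [96,104): 8 bp
  [104,114): 10 bp
  [114,119): 5 bp
  [119,139): 20 bp
  [139,144): 5 bp
  [144,148): 4 bp
  [148,155): 7 bp
  [155,162): 7 bp
  [162,168): 6 bp
  [168,172): 4 bp
  [172,183): 11 bp
  [183,187): 4 bp

[3,4,4,4,4,4,5,5,5,5,6,6,6,7,7,7,8,9,10,10,11,14,20,23]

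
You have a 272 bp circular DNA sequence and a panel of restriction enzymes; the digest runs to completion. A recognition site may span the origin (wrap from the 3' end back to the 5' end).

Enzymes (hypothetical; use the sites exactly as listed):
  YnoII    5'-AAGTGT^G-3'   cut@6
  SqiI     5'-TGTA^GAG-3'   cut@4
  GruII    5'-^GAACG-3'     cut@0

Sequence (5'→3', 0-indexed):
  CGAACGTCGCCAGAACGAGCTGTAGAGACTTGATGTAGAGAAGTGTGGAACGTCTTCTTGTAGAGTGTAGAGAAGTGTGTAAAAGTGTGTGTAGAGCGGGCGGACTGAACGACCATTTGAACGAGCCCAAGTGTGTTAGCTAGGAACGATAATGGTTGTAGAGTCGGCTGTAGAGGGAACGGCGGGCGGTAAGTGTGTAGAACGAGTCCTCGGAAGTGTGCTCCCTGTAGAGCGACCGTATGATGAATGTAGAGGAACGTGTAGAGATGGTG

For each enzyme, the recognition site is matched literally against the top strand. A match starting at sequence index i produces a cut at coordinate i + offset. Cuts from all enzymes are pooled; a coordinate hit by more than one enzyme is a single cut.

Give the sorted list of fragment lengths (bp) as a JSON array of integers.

[1,3,3,4,5,7,9,9,9,9,10,10,10,11,12,12,12,13,13,15,16,17,20,20,22]

Site scan:
  YnoII (AAGTGTG, off=6): starts [40, 72, 82, 128, 190, 213] → cuts [46, 78, 88, 134, 196, 219]
  SqiI (TGTAGAG, off=4): starts [20, 33, 58, 65, 89, 156, 168, 225, 247, 259] → cuts [24, 37, 62, 69, 93, 160, 172, 229, 251, 263]
  GruII (GAACG, off=0): starts [1, 12, 47, 106, 118, 143, 176, 199, 254] → cuts [1, 12, 47, 106, 118, 143, 176, 199, 254]

Pooled cuts: [1, 12, 24, 37, 46, 47, 62, 69, 78, 88, 93, 106, 118, 134, 143, 160, 172, 176, 196, 199, 219, 229, 251, 254, 263]

Fragments:
  1→12: 11 bp
  12→24: 12 bp
  24→37: 13 bp
  37→46: 9 bp
  46→47: 1 bp
  47→62: 15 bp
  62→69: 7 bp
  69→78: 9 bp
  78→88: 10 bp
  88→93: 5 bp
  93→106: 13 bp
  106→118: 12 bp
  118→134: 16 bp
  134→143: 9 bp
  143→160: 17 bp
  160→172: 12 bp
  172→176: 4 bp
  176→196: 20 bp
  196→199: 3 bp
  199→219: 20 bp
  219→229: 10 bp
  229→251: 22 bp
  251→254: 3 bp
  254→263: 9 bp
  263→1 (wrap): 272-263+1 = 10 bp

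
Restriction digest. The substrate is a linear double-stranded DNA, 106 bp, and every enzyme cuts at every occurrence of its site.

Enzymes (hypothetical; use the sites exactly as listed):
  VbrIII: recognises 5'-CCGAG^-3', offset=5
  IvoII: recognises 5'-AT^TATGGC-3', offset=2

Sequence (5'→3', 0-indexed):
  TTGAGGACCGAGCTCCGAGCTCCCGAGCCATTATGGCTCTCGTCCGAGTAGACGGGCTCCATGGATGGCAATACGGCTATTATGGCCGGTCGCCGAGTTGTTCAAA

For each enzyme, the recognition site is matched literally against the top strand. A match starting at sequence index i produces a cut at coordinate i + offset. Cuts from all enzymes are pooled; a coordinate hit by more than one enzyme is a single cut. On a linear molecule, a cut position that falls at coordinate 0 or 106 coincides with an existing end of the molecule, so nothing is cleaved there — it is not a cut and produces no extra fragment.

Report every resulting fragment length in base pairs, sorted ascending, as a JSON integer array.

[4,7,8,9,12,17,17,32]

Site scan:
  VbrIII (CCGAG, off=5): starts [7, 14, 22, 43, 92] → cuts [12, 19, 27, 48, 97]
  IvoII (ATTATGGC, off=2): starts [29, 78] → cuts [31, 80]

All cut coordinates (distinct, sorted): [12, 19, 27, 31, 48, 80, 97]

Fragment lengths:
  [0,12): 12 bp
  [12,19): 7 bp
  [19,27): 8 bp
  [27,31): 4 bp
  [31,48): 17 bp
  [48,80): 32 bp
  [80,97): 17 bp
  [97,106): 9 bp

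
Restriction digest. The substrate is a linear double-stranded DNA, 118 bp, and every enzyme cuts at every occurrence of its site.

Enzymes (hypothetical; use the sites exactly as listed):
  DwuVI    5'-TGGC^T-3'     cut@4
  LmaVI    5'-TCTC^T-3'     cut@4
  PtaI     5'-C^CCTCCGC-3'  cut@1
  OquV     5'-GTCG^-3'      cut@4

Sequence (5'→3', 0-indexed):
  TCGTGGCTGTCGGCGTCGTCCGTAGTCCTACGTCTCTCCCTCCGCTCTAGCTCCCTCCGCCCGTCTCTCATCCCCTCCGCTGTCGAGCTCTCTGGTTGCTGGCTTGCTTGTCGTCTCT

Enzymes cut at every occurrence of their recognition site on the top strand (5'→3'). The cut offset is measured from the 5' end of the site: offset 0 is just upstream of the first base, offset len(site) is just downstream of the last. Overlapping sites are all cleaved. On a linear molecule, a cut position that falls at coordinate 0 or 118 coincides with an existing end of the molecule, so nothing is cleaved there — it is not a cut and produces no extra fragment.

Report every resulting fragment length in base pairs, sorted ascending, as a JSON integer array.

[1,2,4,5,6,6,7,7,10,11,12,14,15,18]

Site scan:
  DwuVI TGGCT/4: at [3, 99] ⇒ [7, 103]
  LmaVI TCTCT/4: at [32, 63, 88, 113] ⇒ [36, 67, 92, 117]
  PtaI CCCTCCGC/1: at [37, 52, 72] ⇒ [38, 53, 73]
  OquV GTCG/4: at [8, 14, 81, 109] ⇒ [12, 18, 85, 113]

All cut coordinates (distinct, sorted): [7, 12, 18, 36, 38, 53, 67, 73, 85, 92, 103, 113, 117]

Fragments:
  [0,7): 7 bp
  [7,12): 5 bp
  [12,18): 6 bp
  [18,36): 18 bp
  [36,38): 2 bp
  [38,53): 15 bp
  [53,67): 14 bp
  [67,73): 6 bp
  [73,85): 12 bp
  [85,92): 7 bp
  [92,103): 11 bp
  [103,113): 10 bp
  [113,117): 4 bp
  [117,118): 1 bp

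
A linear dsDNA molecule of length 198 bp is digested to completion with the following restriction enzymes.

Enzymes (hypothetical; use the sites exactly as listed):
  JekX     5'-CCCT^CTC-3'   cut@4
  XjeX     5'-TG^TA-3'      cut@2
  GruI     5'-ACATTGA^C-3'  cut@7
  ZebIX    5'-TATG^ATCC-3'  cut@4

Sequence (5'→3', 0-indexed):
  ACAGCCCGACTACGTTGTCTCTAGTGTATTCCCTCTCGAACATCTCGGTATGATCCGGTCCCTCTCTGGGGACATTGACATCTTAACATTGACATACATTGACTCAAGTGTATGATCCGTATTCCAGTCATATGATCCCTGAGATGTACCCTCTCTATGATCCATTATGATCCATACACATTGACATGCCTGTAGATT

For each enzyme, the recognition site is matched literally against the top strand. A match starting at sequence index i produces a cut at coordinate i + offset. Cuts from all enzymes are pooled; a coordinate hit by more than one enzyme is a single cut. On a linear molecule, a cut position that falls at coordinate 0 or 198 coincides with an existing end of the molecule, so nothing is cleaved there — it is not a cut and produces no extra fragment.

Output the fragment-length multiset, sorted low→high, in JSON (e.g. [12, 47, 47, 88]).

Site scan:
  JekX (CCCTCTC, off=4): starts [30, 59, 148] → cuts [34, 63, 152]
  XjeX (TGTA, off=2): starts [24, 108, 144, 190] → cuts [26, 110, 146, 192]
  GruI (ACATTGAC, off=7): starts [71, 85, 95, 177] → cuts [78, 92, 102, 184]
  ZebIX (TATGATCC, off=4): starts [48, 110, 130, 155, 165] → cuts [52, 114, 134, 159, 169]

Pooled cuts: [26, 34, 52, 63, 78, 92, 102, 110, 114, 134, 146, 152, 159, 169, 184, 192]

Fragment lengths:
  [0,26): 26 bp
  [26,34): 8 bp
  [34,52): 18 bp
  [52,63): 11 bp
  [63,78): 15 bp
  [78,92): 14 bp
  [92,102): 10 bp
  [102,110): 8 bp
  [110,114): 4 bp
  [114,134): 20 bp
  [134,146): 12 bp
  [146,152): 6 bp
  [152,159): 7 bp
  [159,169): 10 bp
  [169,184): 15 bp
  [184,192): 8 bp
  [192,198): 6 bp

[4,6,6,7,8,8,8,10,10,11,12,14,15,15,18,20,26]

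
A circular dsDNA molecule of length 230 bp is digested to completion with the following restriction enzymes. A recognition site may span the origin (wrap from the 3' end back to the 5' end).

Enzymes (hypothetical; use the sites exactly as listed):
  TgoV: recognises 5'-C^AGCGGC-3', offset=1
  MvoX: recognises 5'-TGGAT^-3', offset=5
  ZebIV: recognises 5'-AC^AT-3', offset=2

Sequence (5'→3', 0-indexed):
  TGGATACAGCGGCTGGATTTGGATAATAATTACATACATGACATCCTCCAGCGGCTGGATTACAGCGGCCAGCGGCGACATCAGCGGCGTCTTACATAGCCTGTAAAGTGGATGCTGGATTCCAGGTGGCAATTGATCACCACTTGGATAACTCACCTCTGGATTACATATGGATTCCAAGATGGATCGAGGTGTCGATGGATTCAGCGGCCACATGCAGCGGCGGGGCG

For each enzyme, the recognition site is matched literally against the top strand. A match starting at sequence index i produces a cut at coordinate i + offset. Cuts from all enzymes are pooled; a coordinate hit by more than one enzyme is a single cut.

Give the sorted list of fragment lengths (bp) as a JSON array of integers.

Scan for sites:
  TgoV (CAGCGGC, off=1): starts [6, 48, 62, 69, 81, 204, 217] → cuts [7, 49, 63, 70, 82, 205, 218]
  MvoX (TGGAT, off=5): starts [0, 13, 19, 55, 108, 115, 144, 159, 170, 182, 198] → cuts [5, 18, 24, 60, 113, 120, 149, 164, 175, 187, 203]
  ZebIV (ACAT, off=2): starts [31, 35, 40, 77, 93, 165, 212] → cuts [33, 37, 42, 79, 95, 167, 214]

All cut coordinates (distinct, sorted): [5, 7, 18, 24, 33, 37, 42, 49, 60, 63, 70, 79, 82, 95, 113, 120, 149, 164, 167, 175, 187, 203, 205, 214, 218]

Fragments:
  5→7: 2 bp
  7→18: 11 bp
  18→24: 6 bp
  24→33: 9 bp
  33→37: 4 bp
  37→42: 5 bp
  42→49: 7 bp
  49→60: 11 bp
  60→63: 3 bp
  63→70: 7 bp
  70→79: 9 bp
  79→82: 3 bp
  82→95: 13 bp
  95→113: 18 bp
  113→120: 7 bp
  120→149: 29 bp
  149→164: 15 bp
  164→167: 3 bp
  167→175: 8 bp
  175→187: 12 bp
  187→203: 16 bp
  203→205: 2 bp
  205→214: 9 bp
  214→218: 4 bp
  218→5 (wrap): 230-218+5 = 17 bp

[2,2,3,3,3,4,4,5,6,7,7,7,8,9,9,9,11,11,12,13,15,16,17,18,29]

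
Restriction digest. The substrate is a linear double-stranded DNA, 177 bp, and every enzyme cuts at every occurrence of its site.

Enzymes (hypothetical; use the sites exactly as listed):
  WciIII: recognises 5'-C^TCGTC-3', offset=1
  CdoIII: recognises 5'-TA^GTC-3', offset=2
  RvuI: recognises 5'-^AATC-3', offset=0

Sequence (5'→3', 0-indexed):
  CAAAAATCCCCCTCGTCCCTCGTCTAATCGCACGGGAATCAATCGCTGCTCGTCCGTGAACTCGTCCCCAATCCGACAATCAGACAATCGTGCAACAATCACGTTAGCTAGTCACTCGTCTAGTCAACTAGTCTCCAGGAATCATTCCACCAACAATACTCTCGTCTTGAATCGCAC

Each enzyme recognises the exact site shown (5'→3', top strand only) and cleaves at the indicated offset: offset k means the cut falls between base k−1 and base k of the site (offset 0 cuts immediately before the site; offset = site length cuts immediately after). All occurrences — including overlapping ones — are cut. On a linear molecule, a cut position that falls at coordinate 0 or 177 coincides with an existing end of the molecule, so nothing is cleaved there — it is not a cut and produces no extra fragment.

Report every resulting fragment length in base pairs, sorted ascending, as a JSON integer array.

Site scan:
  WciIII (CTCGTC, off=1): starts [11, 18, 48, 60, 114, 160] → cuts [12, 19, 49, 61, 115, 161]
  CdoIII (TAGTC, off=2): starts [108, 120, 128] → cuts [110, 122, 130]
  RvuI (AATC, off=0): starts [4, 25, 36, 40, 69, 77, 85, 96, 139, 169] → cuts [4, 25, 36, 40, 69, 77, 85, 96, 139, 169]

All cut coordinates (distinct, sorted): [4, 12, 19, 25, 36, 40, 49, 61, 69, 77, 85, 96, 110, 115, 122, 130, 139, 161, 169]

Fragment lengths:
  [0,4): 4 bp
  [4,12): 8 bp
  [12,19): 7 bp
  [19,25): 6 bp
  [25,36): 11 bp
  [36,40): 4 bp
  [40,49): 9 bp
  [49,61): 12 bp
  [61,69): 8 bp
  [69,77): 8 bp
  [77,85): 8 bp
  [85,96): 11 bp
  [96,110): 14 bp
  [110,115): 5 bp
  [115,122): 7 bp
  [122,130): 8 bp
  [130,139): 9 bp
  [139,161): 22 bp
  [161,169): 8 bp
  [169,177): 8 bp

[4,4,5,6,7,7,8,8,8,8,8,8,8,9,9,11,11,12,14,22]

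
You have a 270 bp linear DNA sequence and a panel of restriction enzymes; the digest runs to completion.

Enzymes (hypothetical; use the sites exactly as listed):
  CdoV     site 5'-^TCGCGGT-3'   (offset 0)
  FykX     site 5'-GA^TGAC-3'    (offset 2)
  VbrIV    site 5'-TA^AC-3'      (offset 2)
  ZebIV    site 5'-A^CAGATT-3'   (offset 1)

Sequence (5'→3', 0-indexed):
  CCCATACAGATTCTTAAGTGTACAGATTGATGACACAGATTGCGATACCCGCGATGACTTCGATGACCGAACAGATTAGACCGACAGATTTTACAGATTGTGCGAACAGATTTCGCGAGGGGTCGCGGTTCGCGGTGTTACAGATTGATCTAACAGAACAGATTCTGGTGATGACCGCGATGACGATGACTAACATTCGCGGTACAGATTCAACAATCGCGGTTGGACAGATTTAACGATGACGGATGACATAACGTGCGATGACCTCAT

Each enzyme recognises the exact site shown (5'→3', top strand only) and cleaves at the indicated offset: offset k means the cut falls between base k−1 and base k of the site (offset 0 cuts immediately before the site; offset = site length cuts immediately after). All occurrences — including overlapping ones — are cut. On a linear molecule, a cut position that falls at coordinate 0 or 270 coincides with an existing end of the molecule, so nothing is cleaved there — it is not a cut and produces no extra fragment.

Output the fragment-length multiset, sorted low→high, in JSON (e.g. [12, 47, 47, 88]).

Per-enzyme occurrences:
  CdoV TCGCGGT/0: at [122, 129, 196, 216] ⇒ [122, 129, 196, 216]
  FykX GATGAC/2: at [28, 52, 61, 169, 178, 184, 237, 244, 259] ⇒ [30, 54, 63, 171, 180, 186, 239, 246, 261]
  VbrIV TAAC/2: at [150, 190, 233, 251] ⇒ [152, 192, 235, 253]
  ZebIV ACAGATT/1: at [5, 21, 34, 70, 83, 92, 105, 139, 157, 203, 226] ⇒ [6, 22, 35, 71, 84, 93, 106, 140, 158, 204, 227]

Pooled cuts: [6, 22, 30, 35, 54, 63, 71, 84, 93, 106, 122, 129, 140, 152, 158, 171, 180, 186, 192, 196, 204, 216, 227, 235, 239, 246, 253, 261]

Fragments:
  [0,6): 6 bp
  [6,22): 16 bp
  [22,30): 8 bp
  [30,35): 5 bp
  [35,54): 19 bp
  [54,63): 9 bp
  [63,71): 8 bp
  [71,84): 13 bp
  [84,93): 9 bp
  [93,106): 13 bp
  [106,122): 16 bp
  [122,129): 7 bp
  [129,140): 11 bp
  [140,152): 12 bp
  [152,158): 6 bp
  [158,171): 13 bp
  [171,180): 9 bp
  [180,186): 6 bp
  [186,192): 6 bp
  [192,196): 4 bp
  [196,204): 8 bp
  [204,216): 12 bp
  [216,227): 11 bp
  [227,235): 8 bp
  [235,239): 4 bp
  [239,246): 7 bp
  [246,253): 7 bp
  [253,261): 8 bp
  [261,270): 9 bp

[4,4,5,6,6,6,6,7,7,7,8,8,8,8,8,9,9,9,9,11,11,12,12,13,13,13,16,16,19]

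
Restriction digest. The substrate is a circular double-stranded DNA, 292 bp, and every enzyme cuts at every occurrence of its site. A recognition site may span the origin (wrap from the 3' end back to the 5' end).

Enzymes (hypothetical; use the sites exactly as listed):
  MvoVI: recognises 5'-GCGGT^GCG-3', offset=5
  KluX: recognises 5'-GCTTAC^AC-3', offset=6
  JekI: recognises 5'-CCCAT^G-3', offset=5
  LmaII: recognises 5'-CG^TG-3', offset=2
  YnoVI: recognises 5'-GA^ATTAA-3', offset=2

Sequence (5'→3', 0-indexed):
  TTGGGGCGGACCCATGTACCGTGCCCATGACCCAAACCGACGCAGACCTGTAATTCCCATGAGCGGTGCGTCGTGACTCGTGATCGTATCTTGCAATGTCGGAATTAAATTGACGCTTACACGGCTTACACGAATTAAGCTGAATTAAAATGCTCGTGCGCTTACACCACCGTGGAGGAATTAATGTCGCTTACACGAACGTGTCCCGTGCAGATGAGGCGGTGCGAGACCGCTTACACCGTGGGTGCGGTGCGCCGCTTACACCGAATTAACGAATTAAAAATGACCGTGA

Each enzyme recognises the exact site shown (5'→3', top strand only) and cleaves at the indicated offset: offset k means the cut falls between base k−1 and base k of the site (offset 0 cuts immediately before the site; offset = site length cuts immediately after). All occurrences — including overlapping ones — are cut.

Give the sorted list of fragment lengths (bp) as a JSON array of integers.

[4,4,5,6,6,7,7,7,7,7,7,7,8,9,9,10,10,11,13,14,14,15,15,17,18,23,32]

Site scan:
  MvoVI GCGGTGCG/5: at [62, 218, 246] ⇒ [67, 223, 251]
  KluX GCTTACAC/6: at [114, 123, 159, 188, 231, 256] ⇒ [120, 129, 165, 194, 237, 262]
  JekI CCCATG/5: at [10, 23, 55] ⇒ [15, 28, 60]
  LmaII CGTG/2: at [19, 71, 78, 154, 170, 199, 206, 239, 287] ⇒ [21, 73, 80, 156, 172, 201, 208, 241, 289]
  YnoVI GAATTAA/2: at [101, 131, 141, 177, 265, 273] ⇒ [103, 133, 143, 179, 267, 275]

Pooled cuts: [15, 21, 28, 60, 67, 73, 80, 103, 120, 129, 133, 143, 156, 165, 172, 179, 194, 201, 208, 223, 237, 241, 251, 262, 267, 275, 289]

Fragment lengths:
  15→21: 6 bp
  21→28: 7 bp
  28→60: 32 bp
  60→67: 7 bp
  67→73: 6 bp
  73→80: 7 bp
  80→103: 23 bp
  103→120: 17 bp
  120→129: 9 bp
  129→133: 4 bp
  133→143: 10 bp
  143→156: 13 bp
  156→165: 9 bp
  165→172: 7 bp
  172→179: 7 bp
  179→194: 15 bp
  194→201: 7 bp
  201→208: 7 bp
  208→223: 15 bp
  223→237: 14 bp
  237→241: 4 bp
  241→251: 10 bp
  251→262: 11 bp
  262→267: 5 bp
  267→275: 8 bp
  275→289: 14 bp
  289→15 (wrap): 292-289+15 = 18 bp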